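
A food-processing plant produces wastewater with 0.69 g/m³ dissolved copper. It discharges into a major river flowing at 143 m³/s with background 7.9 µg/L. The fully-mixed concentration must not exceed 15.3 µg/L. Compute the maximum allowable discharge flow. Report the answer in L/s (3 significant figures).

7.9 µg/L = 0.0079 mg/L.
15.3 µg/L = 0.0153 mg/L.
Mass balance at complete mixing: C_std·(Q_w + Q_r) = Q_w·C_e + Q_r·C_b.
Rearranging, Q_w = Q_r·(C_std − C_b)/(C_e − C_std) = 143·(0.0153 − 0.0079) / (0.69 − 0.0153) = 1.568 m³/s.
= 1568 L/s.

1570 L/s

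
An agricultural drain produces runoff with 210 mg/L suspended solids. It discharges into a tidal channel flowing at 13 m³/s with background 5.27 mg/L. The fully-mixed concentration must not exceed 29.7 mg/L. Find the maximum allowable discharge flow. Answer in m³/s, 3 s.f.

Mass balance at complete mixing: C_std·(Q_w + Q_r) = Q_w·C_e + Q_r·C_b.
Rearranging, Q_w = Q_r·(C_std − C_b)/(C_e − C_std) = 13·(29.7 − 5.27) / (210 − 29.7) = 1.761 m³/s.

1.76 m³/s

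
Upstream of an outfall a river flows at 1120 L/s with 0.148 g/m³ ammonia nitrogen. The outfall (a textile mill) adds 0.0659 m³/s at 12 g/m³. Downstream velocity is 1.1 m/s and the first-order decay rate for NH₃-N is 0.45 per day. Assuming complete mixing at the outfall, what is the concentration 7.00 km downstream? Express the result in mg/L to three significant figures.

1120 L/s = 1.12 m³/s.
After complete mixing, C₀ = (0.0659·12 + 1.12·0.148) / 1.186 = 0.8066 mg/L.
Travel time t = 7000 m / 1.1 m/s = 6364 s = 0.07365 d.
C = 0.8066·exp(−0.45·0.07365) = 0.8066·0.9674 = 0.7803 mg/L.

0.780 mg/L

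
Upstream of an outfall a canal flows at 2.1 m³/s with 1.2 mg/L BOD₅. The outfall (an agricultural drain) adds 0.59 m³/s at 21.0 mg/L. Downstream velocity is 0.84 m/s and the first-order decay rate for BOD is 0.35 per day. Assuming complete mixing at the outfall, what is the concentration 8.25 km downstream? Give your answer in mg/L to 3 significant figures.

After complete mixing, C₀ = (0.59·21 + 2.1·1.2) / 2.69 = 5.543 mg/L.
Travel time t = 8250 m / 0.84 m/s = 9821 s = 0.1137 d.
C = 5.543·exp(−0.35·0.1137) = 5.543·0.961 = 5.327 mg/L.

5.33 mg/L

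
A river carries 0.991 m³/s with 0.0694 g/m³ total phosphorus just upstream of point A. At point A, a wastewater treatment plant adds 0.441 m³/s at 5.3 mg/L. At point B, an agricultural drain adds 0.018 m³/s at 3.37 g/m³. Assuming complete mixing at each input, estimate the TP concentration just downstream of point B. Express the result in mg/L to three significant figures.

1.70 mg/L

After input A: C = (0.991·0.0694 + 0.441·5.3) / 1.432 = 1.68 mg/L.
After input B: C = (1.432·1.68 + 0.018·3.37) / 1.45 = 1.701 mg/L.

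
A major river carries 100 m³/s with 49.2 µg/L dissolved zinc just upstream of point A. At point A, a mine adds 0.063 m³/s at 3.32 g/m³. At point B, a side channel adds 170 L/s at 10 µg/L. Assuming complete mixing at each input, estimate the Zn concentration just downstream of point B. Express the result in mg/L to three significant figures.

49.2 µg/L = 0.0492 mg/L.
After input A: C = (100·0.0492 + 0.063·3.32) / 100.1 = 0.05126 mg/L.
170 L/s = 0.17 m³/s.
10 µg/L = 0.01 mg/L.
After input B: C = (100.1·0.05126 + 0.17·0.01) / 100.2 = 0.05119 mg/L.

0.0512 mg/L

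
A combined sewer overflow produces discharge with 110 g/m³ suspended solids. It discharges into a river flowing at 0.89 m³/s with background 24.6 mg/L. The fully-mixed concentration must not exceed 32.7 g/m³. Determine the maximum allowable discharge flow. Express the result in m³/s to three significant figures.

0.0933 m³/s

Mass balance at complete mixing: C_std·(Q_w + Q_r) = Q_w·C_e + Q_r·C_b.
Rearranging, Q_w = Q_r·(C_std − C_b)/(C_e − C_std) = 0.89·(32.7 − 24.6) / (110 − 32.7) = 0.09326 m³/s.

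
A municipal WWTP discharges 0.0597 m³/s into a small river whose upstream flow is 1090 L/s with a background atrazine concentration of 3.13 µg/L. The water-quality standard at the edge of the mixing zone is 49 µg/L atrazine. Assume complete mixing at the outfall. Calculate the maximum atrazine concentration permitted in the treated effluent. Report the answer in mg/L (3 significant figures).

1090 L/s = 1.09 m³/s.
3.13 µg/L = 0.00313 mg/L.
49 µg/L = 0.049 mg/L.
Mass balance: 0.049·1.15 = 0.0597·Cₑ + 1.09·0.00313.
Cₑ = (0.05634 − 0.003412) / 0.0597 = 0.8865 mg/L.

0.886 mg/L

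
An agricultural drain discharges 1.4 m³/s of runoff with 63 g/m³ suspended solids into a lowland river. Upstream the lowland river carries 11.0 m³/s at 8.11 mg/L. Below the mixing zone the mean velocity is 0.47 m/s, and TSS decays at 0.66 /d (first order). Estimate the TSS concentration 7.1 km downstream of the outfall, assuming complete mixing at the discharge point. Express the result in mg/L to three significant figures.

After complete mixing, C₀ = (1.4·63 + 11·8.11) / 12.4 = 14.31 mg/L.
Travel time t = 7100 m / 0.47 m/s = 1.511e+04 s = 0.1748 d.
C = 14.31·exp(−0.66·0.1748) = 14.31·0.891 = 12.75 mg/L.

12.7 mg/L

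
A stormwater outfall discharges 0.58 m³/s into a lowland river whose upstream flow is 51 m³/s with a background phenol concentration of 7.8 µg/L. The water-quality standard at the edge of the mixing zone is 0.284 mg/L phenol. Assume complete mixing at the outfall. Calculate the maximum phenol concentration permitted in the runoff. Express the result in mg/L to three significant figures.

7.8 µg/L = 0.0078 mg/L.
Mass balance: 0.284·51.58 = 0.58·Cₑ + 51·0.0078.
Cₑ = (14.65 − 0.3978) / 0.58 = 24.57 mg/L.

24.6 mg/L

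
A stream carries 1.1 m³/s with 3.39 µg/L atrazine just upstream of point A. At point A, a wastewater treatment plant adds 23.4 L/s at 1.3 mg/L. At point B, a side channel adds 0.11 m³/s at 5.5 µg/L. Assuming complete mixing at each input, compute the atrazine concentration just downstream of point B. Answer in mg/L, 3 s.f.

0.0282 mg/L

3.39 µg/L = 0.00339 mg/L.
23.4 L/s = 0.0234 m³/s.
After input A: C = (1.1·0.00339 + 0.0234·1.3) / 1.123 = 0.0304 mg/L.
5.5 µg/L = 0.0055 mg/L.
After input B: C = (1.123·0.0304 + 0.11·0.0055) / 1.233 = 0.02818 mg/L.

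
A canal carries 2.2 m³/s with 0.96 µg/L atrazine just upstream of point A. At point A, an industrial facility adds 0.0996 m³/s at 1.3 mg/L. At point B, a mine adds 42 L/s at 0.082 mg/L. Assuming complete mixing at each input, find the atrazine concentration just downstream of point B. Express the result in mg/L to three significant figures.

0.0577 mg/L

0.96 µg/L = 0.00096 mg/L.
After input A: C = (2.2·0.00096 + 0.0996·1.3) / 2.3 = 0.05722 mg/L.
42 L/s = 0.042 m³/s.
After input B: C = (2.3·0.05722 + 0.042·0.082) / 2.342 = 0.05767 mg/L.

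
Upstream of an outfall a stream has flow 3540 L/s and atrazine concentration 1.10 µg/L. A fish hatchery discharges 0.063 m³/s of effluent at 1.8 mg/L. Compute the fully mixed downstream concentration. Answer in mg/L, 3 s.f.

3540 L/s = 3.54 m³/s.
1.10 µg/L = 0.0011 mg/L.
Conservation of mass across the mixing zone: C = (0.063·1.8 + 3.54·0.0011) / (0.063 + 3.54) = 0.1173/3.603 = 0.03255 mg/L.

0.0326 mg/L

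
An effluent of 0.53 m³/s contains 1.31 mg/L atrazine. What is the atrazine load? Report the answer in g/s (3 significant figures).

Mass flux = Q·C = 0.53 m³/s × 1.31 g/m³ = 0.6943 g/s.

0.694 g/s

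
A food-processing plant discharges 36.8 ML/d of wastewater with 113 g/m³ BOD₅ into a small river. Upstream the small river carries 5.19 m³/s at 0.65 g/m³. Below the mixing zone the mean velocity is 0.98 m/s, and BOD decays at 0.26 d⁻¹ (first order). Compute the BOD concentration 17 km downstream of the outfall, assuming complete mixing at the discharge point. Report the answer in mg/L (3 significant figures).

36.8 ML/d = 0.4259 m³/s.
After complete mixing, C₀ = (0.4259·113 + 5.19·0.65) / 5.616 = 9.171 mg/L.
Travel time t = 1.7e+04 m / 0.98 m/s = 1.735e+04 s = 0.2008 d.
C = 9.171·exp(−0.26·0.2008) = 9.171·0.9491 = 8.704 mg/L.

8.70 mg/L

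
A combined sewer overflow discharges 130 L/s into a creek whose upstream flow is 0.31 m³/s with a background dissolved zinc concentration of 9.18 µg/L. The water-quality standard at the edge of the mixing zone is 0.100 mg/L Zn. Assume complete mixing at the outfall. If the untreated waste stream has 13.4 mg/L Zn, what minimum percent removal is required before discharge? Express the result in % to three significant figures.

97.6 %

130 L/s = 0.13 m³/s.
9.18 µg/L = 0.00918 mg/L.
Mass balance: 0.1·0.44 = 0.13·Cₑ + 0.31·0.00918.
Cₑ = (0.044 − 0.002846) / 0.13 = 0.3166 mg/L.
Required removal = 1 − 0.3166/13.4 = 97.64 %.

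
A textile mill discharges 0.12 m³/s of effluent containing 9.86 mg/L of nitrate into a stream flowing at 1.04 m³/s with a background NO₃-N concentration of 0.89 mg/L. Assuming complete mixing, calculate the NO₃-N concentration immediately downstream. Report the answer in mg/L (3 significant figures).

By mass balance at complete mixing, C = (0.12·9.86 + 1.04·0.89) / (0.12 + 1.04) = 2.109/1.16 = 1.818 mg/L.

1.82 mg/L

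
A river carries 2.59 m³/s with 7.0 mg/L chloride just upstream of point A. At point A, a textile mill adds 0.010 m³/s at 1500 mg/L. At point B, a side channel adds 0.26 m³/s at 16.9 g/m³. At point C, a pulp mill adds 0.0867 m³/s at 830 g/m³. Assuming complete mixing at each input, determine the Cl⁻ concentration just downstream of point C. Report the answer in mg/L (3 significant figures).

After input A: C = (2.59·7 + 0.01·1500) / 2.6 = 12.74 mg/L.
After input B: C = (2.6·12.74 + 0.26·16.9) / 2.86 = 13.12 mg/L.
After input C: C = (2.86·13.12 + 0.0867·830) / 2.947 = 37.16 mg/L.

37.2 mg/L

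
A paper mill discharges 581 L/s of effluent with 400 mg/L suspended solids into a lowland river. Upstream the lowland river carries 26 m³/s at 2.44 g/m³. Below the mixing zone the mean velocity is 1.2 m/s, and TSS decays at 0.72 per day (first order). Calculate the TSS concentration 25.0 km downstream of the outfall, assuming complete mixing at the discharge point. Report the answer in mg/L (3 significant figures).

9.36 mg/L

581 L/s = 0.581 m³/s.
After complete mixing, C₀ = (0.581·400 + 26·2.44) / 26.58 = 11.13 mg/L.
Travel time t = 2.5e+04 m / 1.2 m/s = 2.083e+04 s = 0.2411 d.
C = 11.13·exp(−0.72·0.2411) = 11.13·0.8406 = 9.356 mg/L.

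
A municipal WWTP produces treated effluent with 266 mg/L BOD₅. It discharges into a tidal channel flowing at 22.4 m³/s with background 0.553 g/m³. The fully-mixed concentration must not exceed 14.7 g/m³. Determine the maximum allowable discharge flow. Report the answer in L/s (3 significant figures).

Mass balance at complete mixing: C_std·(Q_w + Q_r) = Q_w·C_e + Q_r·C_b.
Rearranging, Q_w = Q_r·(C_std − C_b)/(C_e − C_std) = 22.4·(14.7 − 0.553) / (266 − 14.7) = 1.261 m³/s.
= 1261 L/s.

1260 L/s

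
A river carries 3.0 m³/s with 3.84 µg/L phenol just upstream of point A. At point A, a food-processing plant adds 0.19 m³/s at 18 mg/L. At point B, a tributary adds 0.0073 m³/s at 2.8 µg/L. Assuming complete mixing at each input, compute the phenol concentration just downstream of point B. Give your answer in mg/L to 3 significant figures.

3.84 µg/L = 0.00384 mg/L.
After input A: C = (3·0.00384 + 0.19·18) / 3.19 = 1.076 mg/L.
2.8 µg/L = 0.0028 mg/L.
After input B: C = (3.19·1.076 + 0.0073·0.0028) / 3.197 = 1.073 mg/L.

1.07 mg/L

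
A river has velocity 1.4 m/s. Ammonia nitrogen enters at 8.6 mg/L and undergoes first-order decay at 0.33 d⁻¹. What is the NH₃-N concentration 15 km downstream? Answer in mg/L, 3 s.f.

Travel time t = 15 km / 1.4 m/s = 1.5e+04/1.4 = 1.071e+04 s = 0.124 d.
First-order decay: C = 8.6·exp(−0.33·0.124) = 8.6·0.9599 = 8.255 mg/L.

8.26 mg/L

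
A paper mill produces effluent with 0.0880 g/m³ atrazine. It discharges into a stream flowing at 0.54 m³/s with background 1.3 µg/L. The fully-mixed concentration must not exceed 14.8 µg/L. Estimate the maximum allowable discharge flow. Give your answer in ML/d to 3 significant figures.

8.60 ML/d

1.3 µg/L = 0.0013 mg/L.
14.8 µg/L = 0.0148 mg/L.
Mass balance at complete mixing: C_std·(Q_w + Q_r) = Q_w·C_e + Q_r·C_b.
Rearranging, Q_w = Q_r·(C_std − C_b)/(C_e − C_std) = 0.54·(0.0148 − 0.0013) / (0.088 − 0.0148) = 0.09959 m³/s.
= 8.605 ML/d.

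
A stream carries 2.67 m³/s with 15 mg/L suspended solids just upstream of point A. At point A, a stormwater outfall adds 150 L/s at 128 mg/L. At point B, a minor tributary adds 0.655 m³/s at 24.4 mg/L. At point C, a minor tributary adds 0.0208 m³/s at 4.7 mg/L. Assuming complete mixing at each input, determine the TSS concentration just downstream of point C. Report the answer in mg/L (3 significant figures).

150 L/s = 0.15 m³/s.
After input A: C = (2.67·15 + 0.15·128) / 2.82 = 21.01 mg/L.
After input B: C = (2.82·21.01 + 0.655·24.4) / 3.475 = 21.65 mg/L.
After input C: C = (3.475·21.65 + 0.0208·4.7) / 3.496 = 21.55 mg/L.

21.5 mg/L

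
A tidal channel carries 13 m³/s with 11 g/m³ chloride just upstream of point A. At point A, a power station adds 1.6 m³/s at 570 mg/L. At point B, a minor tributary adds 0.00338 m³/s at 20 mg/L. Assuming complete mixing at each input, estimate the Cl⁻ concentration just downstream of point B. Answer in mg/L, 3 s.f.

72.2 mg/L

After input A: C = (13·11 + 1.6·570) / 14.6 = 72.26 mg/L.
After input B: C = (14.6·72.26 + 0.00338·20) / 14.6 = 72.25 mg/L.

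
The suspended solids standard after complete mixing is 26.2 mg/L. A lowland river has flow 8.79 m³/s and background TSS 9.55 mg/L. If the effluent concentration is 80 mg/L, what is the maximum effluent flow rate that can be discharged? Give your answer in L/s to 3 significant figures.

2720 L/s

Mass balance at complete mixing: C_std·(Q_w + Q_r) = Q_w·C_e + Q_r·C_b.
Rearranging, Q_w = Q_r·(C_std − C_b)/(C_e − C_std) = 8.79·(26.2 − 9.55) / (80 − 26.2) = 2.72 m³/s.
= 2720 L/s.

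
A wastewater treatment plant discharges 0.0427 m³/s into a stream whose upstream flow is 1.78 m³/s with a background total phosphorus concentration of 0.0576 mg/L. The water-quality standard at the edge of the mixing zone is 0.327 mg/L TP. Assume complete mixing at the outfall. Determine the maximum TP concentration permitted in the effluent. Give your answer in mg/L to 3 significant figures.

Mass balance: 0.327·1.823 = 0.0427·Cₑ + 1.78·0.0576.
Cₑ = (0.596 − 0.1025) / 0.0427 = 11.56 mg/L.

11.6 mg/L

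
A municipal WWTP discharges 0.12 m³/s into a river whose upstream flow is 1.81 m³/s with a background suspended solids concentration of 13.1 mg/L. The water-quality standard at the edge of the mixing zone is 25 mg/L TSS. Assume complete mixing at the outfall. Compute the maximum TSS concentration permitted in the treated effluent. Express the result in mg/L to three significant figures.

204 mg/L

Mass balance: 25·1.93 = 0.12·Cₑ + 1.81·13.1.
Cₑ = (48.25 − 23.71) / 0.12 = 204.5 mg/L.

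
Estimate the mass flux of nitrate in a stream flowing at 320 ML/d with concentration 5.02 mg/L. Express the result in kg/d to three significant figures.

320 ML/d = 3.704 m³/s.
Mass flux = Q·C = 3.704 m³/s × 5.02 g/m³ = 18.59 g/s.
= 18.59 g/s × 86.4 = 1606 kg/d.

1610 kg/d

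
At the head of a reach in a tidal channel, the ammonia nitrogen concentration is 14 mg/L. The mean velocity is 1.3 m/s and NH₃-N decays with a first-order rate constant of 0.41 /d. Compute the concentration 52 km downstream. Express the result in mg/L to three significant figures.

11.6 mg/L

Travel time t = 52 km / 1.3 m/s = 5.2e+04/1.3 = 4e+04 s = 0.463 d.
First-order decay: C = 14·exp(−0.41·0.463) = 14·0.8271 = 11.58 mg/L.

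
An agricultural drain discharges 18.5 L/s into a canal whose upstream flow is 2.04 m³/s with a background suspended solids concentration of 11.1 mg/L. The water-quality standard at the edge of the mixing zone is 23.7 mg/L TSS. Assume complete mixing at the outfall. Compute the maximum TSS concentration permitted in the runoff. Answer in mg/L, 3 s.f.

18.5 L/s = 0.0185 m³/s.
Mass balance: 23.7·2.058 = 0.0185·Cₑ + 2.04·11.1.
Cₑ = (48.79 − 22.64) / 0.0185 = 1413 mg/L.

1410 mg/L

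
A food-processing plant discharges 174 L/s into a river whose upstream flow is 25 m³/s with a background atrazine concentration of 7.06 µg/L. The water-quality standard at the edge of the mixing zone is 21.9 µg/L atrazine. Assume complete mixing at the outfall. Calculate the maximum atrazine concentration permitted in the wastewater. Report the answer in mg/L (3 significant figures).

2.15 mg/L

174 L/s = 0.174 m³/s.
7.06 µg/L = 0.00706 mg/L.
21.9 µg/L = 0.0219 mg/L.
Mass balance: 0.0219·25.17 = 0.174·Cₑ + 25·0.00706.
Cₑ = (0.5513 − 0.1765) / 0.174 = 2.154 mg/L.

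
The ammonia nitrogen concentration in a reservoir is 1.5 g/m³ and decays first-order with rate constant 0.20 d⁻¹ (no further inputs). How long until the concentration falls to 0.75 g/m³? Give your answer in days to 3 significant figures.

3.47 d

t = ln(C₀/C)/k = ln(1.5/0.75)/0.20 = 0.6931/0.20 = 3.466 d.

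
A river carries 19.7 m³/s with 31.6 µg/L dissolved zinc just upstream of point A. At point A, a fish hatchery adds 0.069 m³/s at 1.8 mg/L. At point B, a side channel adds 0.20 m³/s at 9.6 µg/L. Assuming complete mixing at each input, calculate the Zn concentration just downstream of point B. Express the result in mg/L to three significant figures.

0.0375 mg/L

31.6 µg/L = 0.0316 mg/L.
After input A: C = (19.7·0.0316 + 0.069·1.8) / 19.77 = 0.03777 mg/L.
9.6 µg/L = 0.0096 mg/L.
After input B: C = (19.77·0.03777 + 0.2·0.0096) / 19.97 = 0.03749 mg/L.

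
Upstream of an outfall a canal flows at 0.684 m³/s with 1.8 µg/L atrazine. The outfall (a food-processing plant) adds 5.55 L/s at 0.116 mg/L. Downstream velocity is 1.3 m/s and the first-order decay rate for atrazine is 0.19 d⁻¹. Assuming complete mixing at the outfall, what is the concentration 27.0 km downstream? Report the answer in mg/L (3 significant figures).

5.55 L/s = 0.00555 m³/s.
1.8 µg/L = 0.0018 mg/L.
After complete mixing, C₀ = (0.00555·0.116 + 0.684·0.0018) / 0.6896 = 0.002719 mg/L.
Travel time t = 2.7e+04 m / 1.3 m/s = 2.077e+04 s = 0.2404 d.
C = 0.002719·exp(−0.19·0.2404) = 0.002719·0.9554 = 0.002598 mg/L.

0.00260 mg/L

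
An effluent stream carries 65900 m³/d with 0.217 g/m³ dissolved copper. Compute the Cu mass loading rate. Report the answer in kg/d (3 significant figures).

65900 m³/d = 0.7627 m³/s.
Mass flux = Q·C = 0.7627 m³/s × 0.217 g/m³ = 0.1655 g/s.
= 0.1655 g/s × 86.4 = 14.3 kg/d.

14.3 kg/d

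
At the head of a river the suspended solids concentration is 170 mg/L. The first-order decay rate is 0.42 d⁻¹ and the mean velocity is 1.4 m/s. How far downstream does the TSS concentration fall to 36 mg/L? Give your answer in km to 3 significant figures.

From C = C₀·e^(−kt), t = ln(C₀/C)/k = ln(170/36)/0.42 = 1.552/0.42 = 3.696 d.
Distance = v·t = 1.4 m/s × 3.193e+05 s = 4.471e+05 m = 447.1 km.

447 km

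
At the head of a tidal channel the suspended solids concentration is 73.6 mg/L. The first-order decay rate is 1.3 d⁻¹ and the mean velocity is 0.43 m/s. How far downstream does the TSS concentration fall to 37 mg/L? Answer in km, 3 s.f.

From C = C₀·e^(−kt), t = ln(C₀/C)/k = ln(73.6/37)/1.3 = 0.6877/1.3 = 0.529 d.
Distance = v·t = 0.43 m/s × 4.571e+04 s = 1.965e+04 m = 19.65 km.

19.7 km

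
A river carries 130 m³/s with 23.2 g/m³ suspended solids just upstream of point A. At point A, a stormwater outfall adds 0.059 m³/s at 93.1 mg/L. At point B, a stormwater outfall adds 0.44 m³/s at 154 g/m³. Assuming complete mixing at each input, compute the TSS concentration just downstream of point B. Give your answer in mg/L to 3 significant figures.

After input A: C = (130·23.2 + 0.059·93.1) / 130.1 = 23.23 mg/L.
After input B: C = (130.1·23.23 + 0.44·154) / 130.5 = 23.67 mg/L.

23.7 mg/L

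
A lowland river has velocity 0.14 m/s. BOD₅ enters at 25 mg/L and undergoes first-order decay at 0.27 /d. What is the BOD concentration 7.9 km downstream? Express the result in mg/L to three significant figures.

Travel time t = 7.9 km / 0.14 m/s = 7900/0.14 = 5.643e+04 s = 0.6531 d.
First-order decay: C = 25·exp(−0.27·0.6531) = 25·0.8383 = 20.96 mg/L.

21.0 mg/L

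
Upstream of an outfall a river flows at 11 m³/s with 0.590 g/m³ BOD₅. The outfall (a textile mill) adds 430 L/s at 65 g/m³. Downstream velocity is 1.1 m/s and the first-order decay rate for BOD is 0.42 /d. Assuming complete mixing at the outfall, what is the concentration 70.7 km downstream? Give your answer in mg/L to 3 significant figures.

430 L/s = 0.43 m³/s.
After complete mixing, C₀ = (0.43·65 + 11·0.59) / 11.43 = 3.013 mg/L.
Travel time t = 7.07e+04 m / 1.1 m/s = 6.427e+04 s = 0.7439 d.
C = 3.013·exp(−0.42·0.7439) = 3.013·0.7317 = 2.205 mg/L.

2.20 mg/L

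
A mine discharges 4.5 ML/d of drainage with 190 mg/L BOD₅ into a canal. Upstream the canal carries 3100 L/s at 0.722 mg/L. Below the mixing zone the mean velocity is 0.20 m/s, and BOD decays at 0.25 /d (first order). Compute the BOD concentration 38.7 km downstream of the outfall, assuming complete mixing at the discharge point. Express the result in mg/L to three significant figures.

4.5 ML/d = 0.05208 m³/s.
3100 L/s = 3.1 m³/s.
After complete mixing, C₀ = (0.05208·190 + 3.1·0.722) / 3.152 = 3.85 mg/L.
Travel time t = 3.87e+04 m / 0.20 m/s = 1.935e+05 s = 2.24 d.
C = 3.85·exp(−0.25·2.24) = 3.85·0.5713 = 2.199 mg/L.

2.20 mg/L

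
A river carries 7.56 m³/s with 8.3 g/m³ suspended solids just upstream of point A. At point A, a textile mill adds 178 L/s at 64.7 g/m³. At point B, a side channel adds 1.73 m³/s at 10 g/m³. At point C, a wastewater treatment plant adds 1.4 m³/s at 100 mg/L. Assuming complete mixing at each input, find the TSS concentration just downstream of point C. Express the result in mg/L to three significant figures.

178 L/s = 0.178 m³/s.
After input A: C = (7.56·8.3 + 0.178·64.7) / 7.738 = 9.597 mg/L.
After input B: C = (7.738·9.597 + 1.73·10) / 9.468 = 9.671 mg/L.
After input C: C = (9.468·9.671 + 1.4·100) / 10.87 = 21.31 mg/L.

21.3 mg/L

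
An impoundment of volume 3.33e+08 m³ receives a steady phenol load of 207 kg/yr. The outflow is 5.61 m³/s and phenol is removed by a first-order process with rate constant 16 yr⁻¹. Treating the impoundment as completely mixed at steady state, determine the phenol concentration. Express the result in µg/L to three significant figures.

Outflow Q = 5.61 m³/s × 3.156e+07 s/yr = 1.77e+08 m³/yr.
Steady-state CSTR mass balance: W = Q·C + k·V·C, so C = W/(Q + kV).
Q + kV = 1.77e+08 + 16·3.33e+08 = 5.505e+09 m³/yr.
C = 207/5.505e+09 = 3.76e-08 kg/m³ = 3.76e-05 mg/L = 0.0376 µg/L.

0.0376 µg/L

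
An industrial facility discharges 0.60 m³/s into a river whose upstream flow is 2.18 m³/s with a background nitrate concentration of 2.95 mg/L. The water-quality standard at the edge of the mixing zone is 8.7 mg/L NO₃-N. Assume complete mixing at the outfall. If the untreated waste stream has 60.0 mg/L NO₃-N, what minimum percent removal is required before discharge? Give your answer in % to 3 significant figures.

50.7 %

Mass balance: 8.7·2.78 = 0.6·Cₑ + 2.18·2.95.
Cₑ = (24.19 − 6.431) / 0.6 = 29.59 mg/L.
Required removal = 1 − 29.59/60.0 = 50.68 %.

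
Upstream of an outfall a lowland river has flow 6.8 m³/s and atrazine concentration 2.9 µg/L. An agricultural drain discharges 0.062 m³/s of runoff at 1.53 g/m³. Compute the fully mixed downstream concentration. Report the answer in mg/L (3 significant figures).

0.0167 mg/L

2.9 µg/L = 0.0029 mg/L.
By mass balance at complete mixing, C = (0.062·1.53 + 6.8·0.0029) / (0.062 + 6.8) = 0.1146/6.862 = 0.0167 mg/L.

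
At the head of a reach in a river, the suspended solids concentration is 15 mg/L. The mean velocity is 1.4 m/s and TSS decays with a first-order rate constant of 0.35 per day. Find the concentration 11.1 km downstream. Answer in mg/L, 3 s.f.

14.5 mg/L

Travel time t = 11.1 km / 1.4 m/s = 1.11e+04/1.4 = 7929 s = 0.09177 d.
First-order decay: C = 15·exp(−0.35·0.09177) = 15·0.9684 = 14.53 mg/L.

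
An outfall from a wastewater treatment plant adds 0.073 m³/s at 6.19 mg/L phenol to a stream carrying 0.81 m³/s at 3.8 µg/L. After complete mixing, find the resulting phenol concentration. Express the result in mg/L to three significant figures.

0.515 mg/L

3.8 µg/L = 0.0038 mg/L.
By mass balance at complete mixing, C = (0.073·6.19 + 0.81·0.0038) / (0.073 + 0.81) = 0.4549/0.883 = 0.5152 mg/L.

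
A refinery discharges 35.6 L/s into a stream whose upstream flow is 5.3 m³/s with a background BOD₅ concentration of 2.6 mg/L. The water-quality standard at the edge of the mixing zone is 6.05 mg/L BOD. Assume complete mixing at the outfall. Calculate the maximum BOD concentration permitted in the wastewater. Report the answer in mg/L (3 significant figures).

35.6 L/s = 0.0356 m³/s.
Mass balance: 6.05·5.336 = 0.0356·Cₑ + 5.3·2.6.
Cₑ = (32.28 − 13.78) / 0.0356 = 519.7 mg/L.

520 mg/L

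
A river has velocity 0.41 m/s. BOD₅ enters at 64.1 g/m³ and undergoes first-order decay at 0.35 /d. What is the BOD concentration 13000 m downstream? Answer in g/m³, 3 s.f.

56.4 g/m³

Travel time t = 13000 m / 0.41 m/s = 1.3e+04/0.41 = 3.171e+04 s = 0.367 d.
First-order decay: C = 64.1·exp(−0.35·0.367) = 64.1·0.8795 = 56.37 g/m³.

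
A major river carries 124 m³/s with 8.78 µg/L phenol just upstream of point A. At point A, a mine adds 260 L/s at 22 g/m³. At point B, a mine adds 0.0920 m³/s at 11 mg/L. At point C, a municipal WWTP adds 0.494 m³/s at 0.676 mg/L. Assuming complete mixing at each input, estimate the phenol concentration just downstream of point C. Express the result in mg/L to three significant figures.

0.0653 mg/L

8.78 µg/L = 0.00878 mg/L.
260 L/s = 0.26 m³/s.
After input A: C = (124·0.00878 + 0.26·22) / 124.3 = 0.05479 mg/L.
After input B: C = (124.3·0.05479 + 0.092·11) / 124.4 = 0.06289 mg/L.
After input C: C = (124.4·0.06289 + 0.494·0.676) / 124.8 = 0.06532 mg/L.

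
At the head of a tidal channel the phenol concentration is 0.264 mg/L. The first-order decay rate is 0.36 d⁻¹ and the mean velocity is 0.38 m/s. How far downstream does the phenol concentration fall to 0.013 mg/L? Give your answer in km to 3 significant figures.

From C = C₀·e^(−kt), t = ln(C₀/C)/k = ln(0.264/0.013)/0.36 = 3.011/0.36 = 8.364 d.
Distance = v·t = 0.38 m/s × 7.226e+05 s = 2.746e+05 m = 274.6 km.

275 km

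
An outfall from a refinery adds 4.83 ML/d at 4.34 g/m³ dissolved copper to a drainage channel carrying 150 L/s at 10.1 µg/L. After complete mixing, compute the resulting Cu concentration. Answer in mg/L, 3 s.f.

1.19 mg/L

4.83 ML/d = 0.0559 m³/s.
150 L/s = 0.15 m³/s.
10.1 µg/L = 0.0101 mg/L.
Flow-weighted mixing gives C = (0.0559·4.34 + 0.15·0.0101) / (0.0559 + 0.15) = 0.2441/0.2059 = 1.186 mg/L.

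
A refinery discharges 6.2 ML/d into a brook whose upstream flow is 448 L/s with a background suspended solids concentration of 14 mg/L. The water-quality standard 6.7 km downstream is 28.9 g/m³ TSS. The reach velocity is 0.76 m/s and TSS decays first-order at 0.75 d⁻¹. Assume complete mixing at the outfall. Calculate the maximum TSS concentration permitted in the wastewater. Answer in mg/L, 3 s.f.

139 mg/L

6.2 ML/d = 0.07176 m³/s.
448 L/s = 0.448 m³/s.
Travel time to the compliance point: t = 6700/0.76 = 8816 s = 0.102 d; decay factor exp(−0.75·0.102) = 0.9263.
So the concentration just after mixing may be at most 28.9/0.9263 = 31.2 mg/L.
Mass balance: 31.2·0.5198 = 0.07176·Cₑ + 0.448·14.
Cₑ = (16.22 − 6.272) / 0.07176 = 138.6 mg/L.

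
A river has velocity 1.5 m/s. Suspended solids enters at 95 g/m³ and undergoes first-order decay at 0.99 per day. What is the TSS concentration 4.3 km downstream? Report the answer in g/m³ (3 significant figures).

91.9 g/m³

Travel time t = 4.3 km / 1.5 m/s = 4300/1.5 = 2867 s = 0.03318 d.
First-order decay: C = 95·exp(−0.99·0.03318) = 95·0.9677 = 91.93 g/m³.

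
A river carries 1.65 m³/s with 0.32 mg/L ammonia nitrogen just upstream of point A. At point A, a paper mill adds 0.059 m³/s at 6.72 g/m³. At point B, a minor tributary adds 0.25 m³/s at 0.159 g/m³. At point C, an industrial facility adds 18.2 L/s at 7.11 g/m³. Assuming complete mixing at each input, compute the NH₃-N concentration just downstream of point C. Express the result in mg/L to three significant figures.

After input A: C = (1.65·0.32 + 0.059·6.72) / 1.709 = 0.5409 mg/L.
After input B: C = (1.709·0.5409 + 0.25·0.159) / 1.959 = 0.4922 mg/L.
18.2 L/s = 0.0182 m³/s.
After input C: C = (1.959·0.4922 + 0.0182·7.11) / 1.977 = 0.5531 mg/L.

0.553 mg/L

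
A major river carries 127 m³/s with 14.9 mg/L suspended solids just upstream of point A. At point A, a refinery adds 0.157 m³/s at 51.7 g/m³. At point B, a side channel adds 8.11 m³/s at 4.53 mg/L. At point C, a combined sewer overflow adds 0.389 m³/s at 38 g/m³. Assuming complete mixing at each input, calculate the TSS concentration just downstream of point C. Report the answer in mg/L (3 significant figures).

After input A: C = (127·14.9 + 0.157·51.7) / 127.2 = 14.95 mg/L.
After input B: C = (127.2·14.95 + 8.11·4.53) / 135.3 = 14.32 mg/L.
After input C: C = (135.3·14.32 + 0.389·38) / 135.7 = 14.39 mg/L.

14.4 mg/L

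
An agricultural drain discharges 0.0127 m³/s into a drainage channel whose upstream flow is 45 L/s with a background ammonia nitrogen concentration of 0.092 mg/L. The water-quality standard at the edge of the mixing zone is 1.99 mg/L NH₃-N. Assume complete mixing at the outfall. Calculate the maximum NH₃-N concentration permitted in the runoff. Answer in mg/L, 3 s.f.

8.72 mg/L

45 L/s = 0.045 m³/s.
Mass balance: 1.99·0.0577 = 0.0127·Cₑ + 0.045·0.092.
Cₑ = (0.1148 − 0.00414) / 0.0127 = 8.715 mg/L.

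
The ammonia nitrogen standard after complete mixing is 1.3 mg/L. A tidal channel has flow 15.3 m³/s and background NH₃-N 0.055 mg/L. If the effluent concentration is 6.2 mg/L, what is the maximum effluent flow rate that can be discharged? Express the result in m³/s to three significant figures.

Mass balance at complete mixing: C_std·(Q_w + Q_r) = Q_w·C_e + Q_r·C_b.
Rearranging, Q_w = Q_r·(C_std − C_b)/(C_e − C_std) = 15.3·(1.3 − 0.055) / (6.2 − 1.3) = 3.887 m³/s.

3.89 m³/s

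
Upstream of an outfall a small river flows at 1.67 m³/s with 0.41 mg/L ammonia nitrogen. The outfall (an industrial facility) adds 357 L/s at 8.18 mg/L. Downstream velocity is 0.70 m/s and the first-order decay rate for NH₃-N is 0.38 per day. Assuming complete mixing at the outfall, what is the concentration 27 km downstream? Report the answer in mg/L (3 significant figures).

1.50 mg/L

357 L/s = 0.357 m³/s.
After complete mixing, C₀ = (0.357·8.18 + 1.67·0.41) / 2.027 = 1.778 mg/L.
Travel time t = 2.7e+04 m / 0.70 m/s = 3.857e+04 s = 0.4464 d.
C = 1.778·exp(−0.38·0.4464) = 1.778·0.844 = 1.501 mg/L.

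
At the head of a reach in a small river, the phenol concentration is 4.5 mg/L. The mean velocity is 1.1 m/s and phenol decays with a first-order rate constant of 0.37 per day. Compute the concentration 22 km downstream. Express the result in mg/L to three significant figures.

Travel time t = 22 km / 1.1 m/s = 2.2e+04/1.1 = 2e+04 s = 0.2315 d.
First-order decay: C = 4.5·exp(−0.37·0.2315) = 4.5·0.9179 = 4.131 mg/L.

4.13 mg/L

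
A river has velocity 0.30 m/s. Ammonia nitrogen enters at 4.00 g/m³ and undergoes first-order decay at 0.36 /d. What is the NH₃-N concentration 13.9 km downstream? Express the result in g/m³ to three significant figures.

Travel time t = 13.9 km / 0.30 m/s = 1.39e+04/0.30 = 4.633e+04 s = 0.5363 d.
First-order decay: C = 4.00·exp(−0.36·0.5363) = 4.00·0.8244 = 3.298 g/m³.

3.30 g/m³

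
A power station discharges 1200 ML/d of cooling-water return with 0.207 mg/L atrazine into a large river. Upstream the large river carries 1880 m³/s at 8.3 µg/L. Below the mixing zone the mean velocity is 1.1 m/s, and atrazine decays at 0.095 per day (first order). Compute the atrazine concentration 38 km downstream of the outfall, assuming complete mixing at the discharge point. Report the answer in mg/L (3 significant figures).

0.00939 mg/L

1200 ML/d = 13.89 m³/s.
8.3 µg/L = 0.0083 mg/L.
After complete mixing, C₀ = (13.89·0.207 + 1880·0.0083) / 1894 = 0.009757 mg/L.
Travel time t = 3.8e+04 m / 1.1 m/s = 3.455e+04 s = 0.3998 d.
C = 0.009757·exp(−0.095·0.3998) = 0.009757·0.9627 = 0.009394 mg/L.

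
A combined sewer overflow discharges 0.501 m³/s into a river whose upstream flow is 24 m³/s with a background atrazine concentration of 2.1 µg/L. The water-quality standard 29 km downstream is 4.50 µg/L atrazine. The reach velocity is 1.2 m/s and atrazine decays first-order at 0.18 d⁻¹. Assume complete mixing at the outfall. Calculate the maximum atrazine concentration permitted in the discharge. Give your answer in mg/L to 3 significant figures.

0.131 mg/L

2.1 µg/L = 0.0021 mg/L.
4.50 µg/L = 0.0045 mg/L.
Travel time to the compliance point: t = 2.9e+04/1.2 = 2.417e+04 s = 0.2797 d; decay factor exp(−0.18·0.2797) = 0.9509.
So the concentration just after mixing may be at most 0.0045/0.9509 = 0.004732 mg/L.
Mass balance: 0.004732·24.5 = 0.501·Cₑ + 24·0.0021.
Cₑ = (0.1159 − 0.0504) / 0.501 = 0.1308 mg/L.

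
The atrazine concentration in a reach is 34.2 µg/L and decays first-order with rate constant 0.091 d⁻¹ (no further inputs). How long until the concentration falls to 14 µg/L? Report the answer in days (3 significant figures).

t = ln(C₀/C)/k = ln(34.2/14)/0.091 = 0.8932/0.091 = 9.815 d.

9.82 d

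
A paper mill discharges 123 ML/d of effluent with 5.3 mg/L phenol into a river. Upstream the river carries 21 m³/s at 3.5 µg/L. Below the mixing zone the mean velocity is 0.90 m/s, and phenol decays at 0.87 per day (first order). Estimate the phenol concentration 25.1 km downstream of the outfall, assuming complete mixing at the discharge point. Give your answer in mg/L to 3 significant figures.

123 ML/d = 1.424 m³/s.
3.5 µg/L = 0.0035 mg/L.
After complete mixing, C₀ = (1.424·5.3 + 21·0.0035) / 22.42 = 0.3398 mg/L.
Travel time t = 2.51e+04 m / 0.90 m/s = 2.789e+04 s = 0.3228 d.
C = 0.3398·exp(−0.87·0.3228) = 0.3398·0.7552 = 0.2566 mg/L.

0.257 mg/L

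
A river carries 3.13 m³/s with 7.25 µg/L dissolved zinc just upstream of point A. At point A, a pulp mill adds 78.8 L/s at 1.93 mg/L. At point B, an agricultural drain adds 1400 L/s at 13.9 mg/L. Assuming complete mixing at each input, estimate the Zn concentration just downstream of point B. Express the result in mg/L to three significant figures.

7.25 µg/L = 0.00725 mg/L.
78.8 L/s = 0.0788 m³/s.
After input A: C = (3.13·0.00725 + 0.0788·1.93) / 3.209 = 0.05447 mg/L.
1400 L/s = 1.4 m³/s.
After input B: C = (3.209·0.05447 + 1.4·13.9) / 4.609 = 4.26 mg/L.

4.26 mg/L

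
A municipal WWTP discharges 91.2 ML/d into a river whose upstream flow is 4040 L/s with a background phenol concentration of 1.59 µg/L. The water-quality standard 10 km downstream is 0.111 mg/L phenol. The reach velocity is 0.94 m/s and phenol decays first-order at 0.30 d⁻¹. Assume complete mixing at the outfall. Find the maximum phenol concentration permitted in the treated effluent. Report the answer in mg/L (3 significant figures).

91.2 ML/d = 1.056 m³/s.
4040 L/s = 4.04 m³/s.
1.59 µg/L = 0.00159 mg/L.
Travel time to the compliance point: t = 1e+04/0.94 = 1.064e+04 s = 0.1231 d; decay factor exp(−0.30·0.1231) = 0.9637.
So the concentration just after mixing may be at most 0.111/0.9637 = 0.1152 mg/L.
Mass balance: 0.1152·5.096 = 1.056·Cₑ + 4.04·0.00159.
Cₑ = (0.5869 − 0.006424) / 1.056 = 0.5499 mg/L.

0.550 mg/L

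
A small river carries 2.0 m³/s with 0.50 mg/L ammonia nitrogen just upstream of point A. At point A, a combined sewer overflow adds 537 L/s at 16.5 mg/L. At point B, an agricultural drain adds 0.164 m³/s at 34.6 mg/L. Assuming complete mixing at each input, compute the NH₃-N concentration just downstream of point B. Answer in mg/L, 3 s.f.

5.75 mg/L

537 L/s = 0.537 m³/s.
After input A: C = (2·0.5 + 0.537·16.5) / 2.537 = 3.887 mg/L.
After input B: C = (2.537·3.887 + 0.164·34.6) / 2.701 = 5.752 mg/L.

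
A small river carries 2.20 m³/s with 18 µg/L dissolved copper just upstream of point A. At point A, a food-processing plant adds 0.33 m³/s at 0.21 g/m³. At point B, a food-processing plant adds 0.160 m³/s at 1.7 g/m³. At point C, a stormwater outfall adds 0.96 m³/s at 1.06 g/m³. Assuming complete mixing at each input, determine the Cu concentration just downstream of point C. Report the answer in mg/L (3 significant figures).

0.383 mg/L

18 µg/L = 0.018 mg/L.
After input A: C = (2.2·0.018 + 0.33·0.21) / 2.53 = 0.04304 mg/L.
After input B: C = (2.53·0.04304 + 0.16·1.7) / 2.69 = 0.1416 mg/L.
After input C: C = (2.69·0.1416 + 0.96·1.06) / 3.65 = 0.3832 mg/L.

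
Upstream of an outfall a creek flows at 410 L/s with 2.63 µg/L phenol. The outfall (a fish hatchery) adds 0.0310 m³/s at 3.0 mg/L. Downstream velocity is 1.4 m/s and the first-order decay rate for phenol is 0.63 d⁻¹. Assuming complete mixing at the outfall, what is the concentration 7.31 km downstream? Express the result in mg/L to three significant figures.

0.205 mg/L

410 L/s = 0.41 m³/s.
2.63 µg/L = 0.00263 mg/L.
After complete mixing, C₀ = (0.031·3 + 0.41·0.00263) / 0.441 = 0.2133 mg/L.
Travel time t = 7310 m / 1.4 m/s = 5221 s = 0.06043 d.
C = 0.2133·exp(−0.63·0.06043) = 0.2133·0.9626 = 0.2054 mg/L.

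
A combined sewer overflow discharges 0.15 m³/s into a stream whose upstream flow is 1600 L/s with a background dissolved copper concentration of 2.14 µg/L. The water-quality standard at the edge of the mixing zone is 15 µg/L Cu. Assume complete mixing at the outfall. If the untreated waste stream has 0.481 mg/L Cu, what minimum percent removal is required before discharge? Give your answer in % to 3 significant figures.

68.4 %

1600 L/s = 1.6 m³/s.
2.14 µg/L = 0.00214 mg/L.
15 µg/L = 0.015 mg/L.
Mass balance: 0.015·1.75 = 0.15·Cₑ + 1.6·0.00214.
Cₑ = (0.02625 − 0.003424) / 0.15 = 0.1522 mg/L.
Required removal = 1 − 0.1522/0.481 = 68.36 %.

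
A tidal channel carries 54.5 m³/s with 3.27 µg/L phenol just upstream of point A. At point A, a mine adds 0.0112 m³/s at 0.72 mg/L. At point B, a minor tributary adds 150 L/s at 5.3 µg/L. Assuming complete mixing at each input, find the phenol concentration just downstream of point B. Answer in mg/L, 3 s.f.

3.27 µg/L = 0.00327 mg/L.
After input A: C = (54.5·0.00327 + 0.0112·0.72) / 54.51 = 0.003417 mg/L.
150 L/s = 0.15 m³/s.
5.3 µg/L = 0.0053 mg/L.
After input B: C = (54.51·0.003417 + 0.15·0.0053) / 54.66 = 0.003422 mg/L.

0.00342 mg/L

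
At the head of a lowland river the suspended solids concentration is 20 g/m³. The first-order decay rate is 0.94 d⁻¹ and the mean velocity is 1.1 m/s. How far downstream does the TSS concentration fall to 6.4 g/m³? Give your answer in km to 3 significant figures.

115 km

From C = C₀·e^(−kt), t = ln(C₀/C)/k = ln(20/6.4)/0.94 = 1.139/0.94 = 1.212 d.
Distance = v·t = 1.1 m/s × 1.047e+05 s = 1.152e+05 m = 115.2 km.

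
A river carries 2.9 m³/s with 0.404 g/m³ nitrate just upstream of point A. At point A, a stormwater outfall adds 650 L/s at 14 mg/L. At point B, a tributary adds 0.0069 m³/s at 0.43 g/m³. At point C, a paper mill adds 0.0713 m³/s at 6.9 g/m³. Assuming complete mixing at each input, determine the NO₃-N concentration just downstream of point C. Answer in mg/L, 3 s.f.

2.97 mg/L

650 L/s = 0.65 m³/s.
After input A: C = (2.9·0.404 + 0.65·14) / 3.55 = 2.893 mg/L.
After input B: C = (3.55·2.893 + 0.0069·0.43) / 3.557 = 2.889 mg/L.
After input C: C = (3.557·2.889 + 0.0713·6.9) / 3.628 = 2.967 mg/L.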